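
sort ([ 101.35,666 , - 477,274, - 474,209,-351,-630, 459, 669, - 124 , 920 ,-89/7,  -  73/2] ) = [- 630, - 477, - 474, - 351,-124, - 73/2, - 89/7,  101.35,209, 274,459,666, 669,920]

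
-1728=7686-9414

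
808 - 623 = 185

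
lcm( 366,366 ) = 366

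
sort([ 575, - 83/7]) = [ - 83/7,575]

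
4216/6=2108/3 = 702.67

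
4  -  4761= -4757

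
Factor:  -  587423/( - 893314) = 2^( - 1 )*19^1*43^1*719^1*446657^( -1) 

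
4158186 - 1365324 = 2792862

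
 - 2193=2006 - 4199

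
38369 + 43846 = 82215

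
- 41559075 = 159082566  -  200641641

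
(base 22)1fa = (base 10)824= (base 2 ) 1100111000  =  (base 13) 4B5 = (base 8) 1470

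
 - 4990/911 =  - 4990/911 = - 5.48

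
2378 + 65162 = 67540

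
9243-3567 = 5676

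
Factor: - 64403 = - 64403^1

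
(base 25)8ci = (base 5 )132233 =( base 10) 5318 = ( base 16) 14C6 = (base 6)40342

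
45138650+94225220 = 139363870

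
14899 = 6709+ 8190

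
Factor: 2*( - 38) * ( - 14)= 1064=2^3*7^1*19^1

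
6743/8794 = 6743/8794  =  0.77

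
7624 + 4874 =12498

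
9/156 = 3/52 = 0.06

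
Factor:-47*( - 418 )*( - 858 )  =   - 2^2*3^1*11^2*13^1 * 19^1 * 47^1=- 16856268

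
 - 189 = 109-298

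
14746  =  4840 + 9906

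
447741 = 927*483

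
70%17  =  2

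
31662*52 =1646424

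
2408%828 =752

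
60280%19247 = 2539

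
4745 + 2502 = 7247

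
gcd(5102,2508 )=2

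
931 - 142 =789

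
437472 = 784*558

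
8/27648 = 1/3456   =  0.00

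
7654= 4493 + 3161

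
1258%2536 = 1258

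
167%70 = 27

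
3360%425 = 385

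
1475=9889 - 8414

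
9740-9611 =129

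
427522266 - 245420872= 182101394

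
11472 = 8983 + 2489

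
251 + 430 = 681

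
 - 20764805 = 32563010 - 53327815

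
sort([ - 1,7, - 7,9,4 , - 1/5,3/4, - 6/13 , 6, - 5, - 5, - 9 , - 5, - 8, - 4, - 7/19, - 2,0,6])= [ - 9 , - 8, - 7,-5,-5, - 5, - 4, - 2, - 1, - 6/13, - 7/19 , - 1/5, 0, 3/4, 4,6,  6,7,9] 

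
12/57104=3/14276 =0.00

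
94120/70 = 9412/7 = 1344.57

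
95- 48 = 47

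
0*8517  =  0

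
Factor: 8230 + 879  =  9109^1=9109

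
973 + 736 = 1709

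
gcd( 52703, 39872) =7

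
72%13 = 7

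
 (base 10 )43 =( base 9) 47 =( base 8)53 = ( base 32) 1B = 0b101011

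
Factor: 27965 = 5^1 * 7^1*17^1 * 47^1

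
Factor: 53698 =2^1*26849^1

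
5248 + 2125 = 7373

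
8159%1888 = 607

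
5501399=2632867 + 2868532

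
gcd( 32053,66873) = 1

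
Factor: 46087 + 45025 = 91112 = 2^3*7^1*1627^1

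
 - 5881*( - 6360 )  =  37403160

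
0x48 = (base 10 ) 72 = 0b1001000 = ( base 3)2200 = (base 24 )30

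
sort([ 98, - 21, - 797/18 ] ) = [ - 797/18, - 21,  98]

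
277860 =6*46310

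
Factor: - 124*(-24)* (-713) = -2121888= - 2^5*3^1*23^1 * 31^2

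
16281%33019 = 16281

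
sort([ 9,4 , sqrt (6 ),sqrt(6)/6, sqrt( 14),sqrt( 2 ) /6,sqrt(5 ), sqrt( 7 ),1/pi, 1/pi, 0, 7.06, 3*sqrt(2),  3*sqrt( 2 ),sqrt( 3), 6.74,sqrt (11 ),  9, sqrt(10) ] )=[ 0, sqrt ( 2)/6,1/pi, 1/pi,sqrt( 6)/6, sqrt (3), sqrt(5), sqrt( 6),sqrt (7), sqrt(10) , sqrt( 11), sqrt(14),4, 3*sqrt(2 ),3 * sqrt ( 2), 6.74,7.06, 9, 9 ] 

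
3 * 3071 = 9213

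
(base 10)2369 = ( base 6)14545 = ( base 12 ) 1455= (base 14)C13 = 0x941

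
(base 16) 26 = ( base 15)28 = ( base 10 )38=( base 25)1d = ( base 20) 1I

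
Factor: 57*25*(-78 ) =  - 2^1*3^2*5^2*13^1 *19^1 = - 111150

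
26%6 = 2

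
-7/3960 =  -1+ 3953/3960 = - 0.00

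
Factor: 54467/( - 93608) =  - 2^( - 3 ) * 7^1*31^1 *251^1* 11701^( - 1)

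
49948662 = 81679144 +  - 31730482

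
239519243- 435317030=  -  195797787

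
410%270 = 140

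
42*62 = 2604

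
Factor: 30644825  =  5^2*859^1*1427^1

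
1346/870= 673/435= 1.55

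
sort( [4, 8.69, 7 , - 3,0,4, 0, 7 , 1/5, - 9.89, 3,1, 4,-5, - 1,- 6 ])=[ - 9.89 , - 6, - 5 , - 3, - 1,0 , 0,1/5,1, 3, 4,4 , 4, 7 , 7 , 8.69 ] 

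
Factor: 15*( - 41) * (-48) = 29520 = 2^4*3^2 * 5^1*41^1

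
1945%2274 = 1945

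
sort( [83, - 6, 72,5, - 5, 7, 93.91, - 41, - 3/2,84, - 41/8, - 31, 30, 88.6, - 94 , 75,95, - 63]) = [ - 94, - 63, - 41, - 31 , - 6, - 41/8, - 5, - 3/2, 5,  7 , 30,  72, 75,83,84,  88.6,  93.91, 95]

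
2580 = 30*86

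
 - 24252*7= -169764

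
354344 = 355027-683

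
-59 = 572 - 631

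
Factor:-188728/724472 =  - 7^( - 1) * 17^( - 1)*31^1=- 31/119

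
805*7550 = 6077750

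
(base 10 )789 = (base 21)1GC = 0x315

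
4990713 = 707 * 7059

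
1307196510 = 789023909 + 518172601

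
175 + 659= 834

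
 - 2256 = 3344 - 5600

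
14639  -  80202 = -65563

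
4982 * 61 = 303902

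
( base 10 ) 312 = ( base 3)102120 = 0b100111000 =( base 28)B4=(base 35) 8W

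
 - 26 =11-37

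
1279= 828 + 451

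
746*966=720636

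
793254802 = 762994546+30260256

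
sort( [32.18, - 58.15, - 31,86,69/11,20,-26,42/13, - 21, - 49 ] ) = [ - 58.15,- 49, - 31, - 26, - 21,42/13, 69/11, 20,32.18 , 86]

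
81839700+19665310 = 101505010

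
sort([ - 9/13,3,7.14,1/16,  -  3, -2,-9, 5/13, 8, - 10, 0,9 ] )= [- 10, - 9, - 3,  -  2,-9/13,0,1/16,5/13, 3,7.14, 8, 9 ]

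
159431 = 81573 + 77858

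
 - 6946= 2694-9640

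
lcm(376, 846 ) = 3384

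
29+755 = 784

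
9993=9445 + 548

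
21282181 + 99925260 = 121207441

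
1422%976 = 446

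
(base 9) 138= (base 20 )5g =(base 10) 116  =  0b1110100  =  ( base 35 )3b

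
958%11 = 1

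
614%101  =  8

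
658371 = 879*749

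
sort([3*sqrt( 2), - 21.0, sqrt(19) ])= [ - 21.0, 3*sqrt(2),sqrt(19 )]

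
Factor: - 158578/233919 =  - 2^1*3^( - 2) *79^( - 1 )*241^1 = -482/711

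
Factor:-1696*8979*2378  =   - 36213097152 = - 2^6*3^1*29^1* 41^2*53^1*73^1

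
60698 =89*682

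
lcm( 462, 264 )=1848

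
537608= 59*9112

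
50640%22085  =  6470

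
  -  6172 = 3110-9282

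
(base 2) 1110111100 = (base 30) 11Q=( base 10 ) 956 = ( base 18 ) 2h2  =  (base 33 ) SW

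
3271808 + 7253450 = 10525258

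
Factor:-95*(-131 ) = 12445 = 5^1*19^1*131^1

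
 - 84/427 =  - 12/61  =  - 0.20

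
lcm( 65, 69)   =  4485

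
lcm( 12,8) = 24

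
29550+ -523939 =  - 494389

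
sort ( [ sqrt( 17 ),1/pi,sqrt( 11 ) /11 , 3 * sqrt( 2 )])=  [sqrt ( 11 ) /11, 1/pi, sqrt( 17 ) , 3*sqrt( 2 )]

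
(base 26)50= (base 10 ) 130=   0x82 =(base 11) 109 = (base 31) 46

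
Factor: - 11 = - 11^1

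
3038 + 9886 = 12924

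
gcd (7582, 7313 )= 1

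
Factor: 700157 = 41^1*  17077^1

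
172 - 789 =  - 617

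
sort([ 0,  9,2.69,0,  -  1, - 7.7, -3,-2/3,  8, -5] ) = [  -  7.7,-5, - 3,-1,-2/3 , 0, 0,2.69,8, 9] 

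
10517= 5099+5418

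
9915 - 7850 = 2065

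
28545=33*865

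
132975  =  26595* 5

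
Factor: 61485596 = 2^2*19^1*157^1*5153^1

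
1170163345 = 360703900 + 809459445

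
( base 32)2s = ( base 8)134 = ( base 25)3H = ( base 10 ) 92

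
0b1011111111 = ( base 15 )362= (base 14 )3cb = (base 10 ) 767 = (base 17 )2b2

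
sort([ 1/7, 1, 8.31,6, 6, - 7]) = [ - 7,  1/7,1,6, 6, 8.31 ]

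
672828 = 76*8853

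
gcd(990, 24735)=15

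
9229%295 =84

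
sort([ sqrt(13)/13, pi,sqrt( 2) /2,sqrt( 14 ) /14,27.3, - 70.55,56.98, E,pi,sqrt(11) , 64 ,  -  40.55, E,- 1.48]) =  [ - 70.55,  -  40.55,- 1.48,sqrt(14 ) /14, sqrt( 13 ) /13, sqrt(2) /2, E,E,pi,pi,sqrt(11),  27.3,56.98, 64]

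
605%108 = 65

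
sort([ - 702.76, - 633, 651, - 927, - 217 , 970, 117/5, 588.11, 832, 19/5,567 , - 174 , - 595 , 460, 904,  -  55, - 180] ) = [-927, - 702.76, - 633 , - 595, - 217,-180, - 174, - 55 , 19/5, 117/5,460,567 , 588.11,651, 832,904, 970] 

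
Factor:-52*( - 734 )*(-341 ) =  - 2^3*11^1*13^1*  31^1 * 367^1 = - 13015288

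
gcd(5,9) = 1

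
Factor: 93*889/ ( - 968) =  - 2^(-3)*3^1*7^1*11^( - 2)*31^1*127^1 = - 82677/968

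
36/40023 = 4/4447 = 0.00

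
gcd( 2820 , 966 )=6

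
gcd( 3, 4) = 1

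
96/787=96/787 = 0.12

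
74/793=74/793 = 0.09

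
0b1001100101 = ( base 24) 11d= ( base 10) 613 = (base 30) KD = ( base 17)221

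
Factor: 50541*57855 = 3^2*5^1*7^1 * 17^1 *19^1*29^1*991^1 = 2924049555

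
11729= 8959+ 2770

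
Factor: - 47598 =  - 2^1*3^1*7933^1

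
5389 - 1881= 3508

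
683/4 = 170 +3/4 = 170.75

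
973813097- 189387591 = 784425506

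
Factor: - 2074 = -2^1* 17^1 * 61^1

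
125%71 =54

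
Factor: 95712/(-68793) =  - 2^5*23^(-1 ) = - 32/23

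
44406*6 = 266436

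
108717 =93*1169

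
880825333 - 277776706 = 603048627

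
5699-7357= - 1658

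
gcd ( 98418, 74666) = 2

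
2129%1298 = 831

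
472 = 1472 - 1000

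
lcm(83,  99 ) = 8217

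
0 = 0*638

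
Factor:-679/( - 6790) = 1/10=2^( - 1)*5^(  -  1) 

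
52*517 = 26884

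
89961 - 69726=20235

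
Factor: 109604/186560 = 47/80 = 2^( - 4) * 5^(-1)* 47^1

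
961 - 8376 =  - 7415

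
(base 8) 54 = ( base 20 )24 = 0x2c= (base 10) 44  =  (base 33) 1b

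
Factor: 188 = 2^2*47^1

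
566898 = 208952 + 357946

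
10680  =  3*3560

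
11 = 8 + 3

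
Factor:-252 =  - 2^2*3^2*7^1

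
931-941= - 10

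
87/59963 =87/59963  =  0.00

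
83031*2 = 166062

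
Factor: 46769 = 46769^1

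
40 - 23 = 17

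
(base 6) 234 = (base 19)4i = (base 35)2o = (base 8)136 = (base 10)94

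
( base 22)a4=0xe0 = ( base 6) 1012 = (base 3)22022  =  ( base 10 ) 224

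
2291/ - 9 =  - 2291/9 = - 254.56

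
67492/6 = 33746/3 = 11248.67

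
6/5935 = 6/5935 = 0.00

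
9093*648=5892264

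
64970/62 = 32485/31 =1047.90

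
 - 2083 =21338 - 23421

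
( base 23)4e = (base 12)8A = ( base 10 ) 106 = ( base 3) 10221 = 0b1101010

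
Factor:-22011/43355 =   -  33/65 = - 3^1*5^( - 1)*11^1 * 13^( - 1 ) 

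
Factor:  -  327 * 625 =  - 204375 = - 3^1*5^4 * 109^1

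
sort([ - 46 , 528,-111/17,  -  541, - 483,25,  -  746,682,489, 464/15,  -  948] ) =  [ -948, -746, - 541, - 483, -46,- 111/17, 25, 464/15,489, 528, 682] 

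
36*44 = 1584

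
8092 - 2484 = 5608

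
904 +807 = 1711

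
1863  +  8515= 10378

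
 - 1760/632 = - 3 + 17/79 = -2.78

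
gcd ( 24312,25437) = 3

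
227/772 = 227/772 = 0.29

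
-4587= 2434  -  7021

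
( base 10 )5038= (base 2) 1001110101110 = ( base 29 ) 5sl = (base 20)CBI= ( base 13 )23a7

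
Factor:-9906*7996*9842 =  - 2^4*3^1*7^1 * 13^1*19^1*37^1*127^1 * 1999^1 = - 779568836592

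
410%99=14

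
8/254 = 4/127 = 0.03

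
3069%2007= 1062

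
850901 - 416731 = 434170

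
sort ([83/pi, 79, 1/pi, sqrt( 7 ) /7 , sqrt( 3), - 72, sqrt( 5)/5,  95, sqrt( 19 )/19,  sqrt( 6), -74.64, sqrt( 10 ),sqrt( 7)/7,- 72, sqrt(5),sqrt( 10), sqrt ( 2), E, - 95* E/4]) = [-74.64, - 72, - 72,  -  95*E/4, sqrt( 19)/19, 1/pi,  sqrt( 7)/7, sqrt( 7) /7,sqrt( 5)/5,sqrt( 2),sqrt(3), sqrt(5), sqrt( 6 ),E, sqrt ( 10),  sqrt( 10),83/pi,  79, 95] 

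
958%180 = 58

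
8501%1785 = 1361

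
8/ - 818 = -4/409  =  - 0.01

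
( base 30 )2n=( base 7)146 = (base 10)83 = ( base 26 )35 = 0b1010011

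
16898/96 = 176 + 1/48 = 176.02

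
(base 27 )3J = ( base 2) 1100100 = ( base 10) 100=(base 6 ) 244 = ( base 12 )84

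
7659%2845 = 1969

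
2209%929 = 351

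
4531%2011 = 509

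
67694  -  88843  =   - 21149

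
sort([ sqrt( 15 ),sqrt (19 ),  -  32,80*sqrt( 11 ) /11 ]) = [ - 32, sqrt( 15 ), sqrt(19), 80*sqrt( 11 ) /11 ] 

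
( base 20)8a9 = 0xd51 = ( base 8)6521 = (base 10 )3409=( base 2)110101010001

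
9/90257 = 9/90257 = 0.00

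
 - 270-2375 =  - 2645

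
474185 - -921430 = 1395615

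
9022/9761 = 9022/9761 = 0.92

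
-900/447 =  -  3 + 147/149 = - 2.01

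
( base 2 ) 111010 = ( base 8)72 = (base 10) 58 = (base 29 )20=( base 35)1N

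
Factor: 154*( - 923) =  - 142142 = - 2^1 *7^1 *11^1*13^1*71^1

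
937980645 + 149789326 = 1087769971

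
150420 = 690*218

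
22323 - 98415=- 76092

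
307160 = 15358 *20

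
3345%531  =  159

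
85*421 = 35785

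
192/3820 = 48/955 = 0.05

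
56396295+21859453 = 78255748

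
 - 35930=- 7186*5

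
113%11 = 3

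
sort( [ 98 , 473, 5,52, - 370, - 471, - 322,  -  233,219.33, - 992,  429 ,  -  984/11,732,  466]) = [  -  992, - 471,-370,-322 ,-233,-984/11,5,52, 98, 219.33, 429,  466, 473, 732]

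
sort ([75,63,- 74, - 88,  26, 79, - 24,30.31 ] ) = [  -  88, - 74, - 24, 26,30.31, 63, 75,  79 ] 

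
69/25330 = 69/25330 = 0.00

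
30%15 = 0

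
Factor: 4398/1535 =2^1*3^1 * 5^ (-1)  *  307^(  -  1) * 733^1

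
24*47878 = 1149072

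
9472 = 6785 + 2687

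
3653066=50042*73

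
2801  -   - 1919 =4720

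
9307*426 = 3964782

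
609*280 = 170520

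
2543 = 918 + 1625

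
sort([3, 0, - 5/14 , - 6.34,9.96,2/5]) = [ - 6.34 , - 5/14, 0, 2/5,3, 9.96] 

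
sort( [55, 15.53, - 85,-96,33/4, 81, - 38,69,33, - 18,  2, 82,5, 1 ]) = [ - 96, - 85,-38,  -  18,  1, 2, 5,  33/4,  15.53,33,55,69,81, 82]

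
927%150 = 27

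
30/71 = 30/71 = 0.42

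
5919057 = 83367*71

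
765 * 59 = 45135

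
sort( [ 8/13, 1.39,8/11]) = [8/13,8/11, 1.39]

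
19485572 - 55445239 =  - 35959667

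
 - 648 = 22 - 670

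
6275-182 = 6093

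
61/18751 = 61/18751 = 0.00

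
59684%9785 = 974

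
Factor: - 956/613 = -2^2*239^1*613^( - 1 ) 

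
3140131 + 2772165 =5912296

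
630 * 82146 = 51751980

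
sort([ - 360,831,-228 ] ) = [ - 360, - 228,831 ]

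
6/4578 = 1/763 = 0.00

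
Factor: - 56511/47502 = -2^( - 1 )*3^1 * 23^1*29^ ( - 1) =- 69/58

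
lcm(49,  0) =0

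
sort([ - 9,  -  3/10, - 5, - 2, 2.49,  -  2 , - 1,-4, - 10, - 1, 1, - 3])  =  [ - 10, - 9, - 5 , - 4,-3,-2, - 2 , - 1,  -  1, - 3/10 , 1, 2.49] 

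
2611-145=2466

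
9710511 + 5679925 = 15390436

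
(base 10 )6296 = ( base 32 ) 64O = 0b1100010011000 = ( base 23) bkh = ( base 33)5PQ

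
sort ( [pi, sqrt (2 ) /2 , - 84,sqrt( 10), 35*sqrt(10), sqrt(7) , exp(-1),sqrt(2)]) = [  -  84, exp( - 1), sqrt ( 2 )/2,sqrt(2 ),  sqrt( 7 ),pi,sqrt(10 ), 35*sqrt(10) ]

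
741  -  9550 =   -  8809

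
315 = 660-345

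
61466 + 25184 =86650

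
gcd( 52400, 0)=52400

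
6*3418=20508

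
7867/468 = 16 + 379/468 = 16.81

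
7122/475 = 7122/475= 14.99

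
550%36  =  10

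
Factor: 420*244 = 2^4*3^1*5^1 * 7^1*61^1 = 102480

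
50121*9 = 451089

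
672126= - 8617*( - 78) 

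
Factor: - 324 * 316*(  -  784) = 80269056 = 2^8 * 3^4 * 7^2*79^1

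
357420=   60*5957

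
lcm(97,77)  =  7469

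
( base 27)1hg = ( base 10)1204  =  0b10010110100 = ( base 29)1cf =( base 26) 1k8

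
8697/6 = 2899/2 =1449.50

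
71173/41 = 71173/41 = 1735.93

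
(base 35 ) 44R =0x13CB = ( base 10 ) 5067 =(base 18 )FB9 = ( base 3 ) 20221200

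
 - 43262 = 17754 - 61016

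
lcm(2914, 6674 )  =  206894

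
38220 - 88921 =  - 50701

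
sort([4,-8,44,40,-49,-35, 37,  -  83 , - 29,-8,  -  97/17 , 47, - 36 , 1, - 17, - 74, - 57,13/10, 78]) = [-83, - 74,  -  57,- 49, - 36, - 35,-29,-17, - 8, - 8,  -  97/17 , 1,13/10 , 4 , 37,40,44, 47,  78]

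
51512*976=50275712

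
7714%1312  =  1154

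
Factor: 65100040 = 2^3* 5^1*1627501^1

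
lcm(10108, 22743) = 90972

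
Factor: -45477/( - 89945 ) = 3^2 * 5^( - 1 )*31^1*163^1 * 17989^(  -  1 )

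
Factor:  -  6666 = - 2^1*3^1*11^1 * 101^1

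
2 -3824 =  - 3822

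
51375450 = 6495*7910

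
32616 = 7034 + 25582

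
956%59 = 12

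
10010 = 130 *77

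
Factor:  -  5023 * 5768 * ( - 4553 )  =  131912539192  =  2^3*7^1*29^1*  103^1 * 157^1*5023^1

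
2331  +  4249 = 6580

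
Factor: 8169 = 3^1*7^1  *389^1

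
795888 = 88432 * 9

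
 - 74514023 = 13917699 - 88431722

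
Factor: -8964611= -31^1*289181^1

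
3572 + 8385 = 11957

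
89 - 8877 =-8788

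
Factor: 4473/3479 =9/7 = 3^2*7^( - 1 )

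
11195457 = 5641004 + 5554453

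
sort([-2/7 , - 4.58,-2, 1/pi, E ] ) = [ - 4.58,-2, - 2/7, 1/pi, E] 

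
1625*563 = 914875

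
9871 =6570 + 3301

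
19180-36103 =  - 16923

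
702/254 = 2 + 97/127= 2.76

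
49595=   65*763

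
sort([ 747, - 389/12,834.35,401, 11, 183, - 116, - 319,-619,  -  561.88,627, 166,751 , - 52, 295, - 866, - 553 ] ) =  [ - 866, - 619 , - 561.88, - 553, - 319, - 116, - 52 , - 389/12, 11, 166 , 183, 295, 401, 627, 747, 751,834.35]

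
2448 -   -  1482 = 3930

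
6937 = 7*991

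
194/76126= 97/38063  =  0.00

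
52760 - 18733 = 34027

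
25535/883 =25535/883  =  28.92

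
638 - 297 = 341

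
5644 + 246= 5890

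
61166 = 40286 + 20880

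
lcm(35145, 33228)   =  1827540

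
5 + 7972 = 7977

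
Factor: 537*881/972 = 2^(-2) * 3^ ( - 4) * 179^1*881^1 = 157699/324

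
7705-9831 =-2126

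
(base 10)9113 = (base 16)2399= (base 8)21631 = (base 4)2032121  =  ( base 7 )35366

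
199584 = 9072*22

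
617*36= 22212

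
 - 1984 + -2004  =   - 3988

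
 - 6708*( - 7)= 46956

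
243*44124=10722132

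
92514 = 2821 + 89693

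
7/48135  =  7/48135 = 0.00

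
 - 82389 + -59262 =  - 141651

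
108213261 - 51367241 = 56846020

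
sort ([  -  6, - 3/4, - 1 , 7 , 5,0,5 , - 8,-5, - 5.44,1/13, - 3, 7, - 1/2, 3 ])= [ - 8, - 6, - 5.44, - 5, - 3, - 1, - 3/4, - 1/2 , 0,1/13,3, 5,5,7,7 ] 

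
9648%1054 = 162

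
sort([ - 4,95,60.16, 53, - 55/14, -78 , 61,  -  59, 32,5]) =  [- 78, - 59 ,-4, - 55/14, 5,  32, 53, 60.16,61, 95]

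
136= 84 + 52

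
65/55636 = 65/55636  =  0.00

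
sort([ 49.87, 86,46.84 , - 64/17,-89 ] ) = [-89, - 64/17,46.84,49.87, 86 ]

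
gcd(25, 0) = 25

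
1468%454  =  106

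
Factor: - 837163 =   -  79^1 *10597^1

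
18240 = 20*912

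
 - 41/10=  -5+9/10 = - 4.10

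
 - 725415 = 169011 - 894426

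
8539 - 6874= 1665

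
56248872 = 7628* 7374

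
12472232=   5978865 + 6493367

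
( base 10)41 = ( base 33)18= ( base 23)1I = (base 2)101001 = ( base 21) 1k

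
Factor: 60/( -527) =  - 2^2 * 3^1 *5^1*17^( - 1)*31^( - 1)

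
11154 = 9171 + 1983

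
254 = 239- - 15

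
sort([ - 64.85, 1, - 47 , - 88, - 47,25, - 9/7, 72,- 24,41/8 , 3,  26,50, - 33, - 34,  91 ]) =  [ - 88, - 64.85, - 47, - 47, - 34,- 33,-24,  -  9/7, 1,3,41/8,25,26,50,  72,  91 ]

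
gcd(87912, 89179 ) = 1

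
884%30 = 14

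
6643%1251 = 388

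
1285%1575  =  1285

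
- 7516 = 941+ - 8457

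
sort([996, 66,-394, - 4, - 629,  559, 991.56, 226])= [ - 629, - 394, - 4 , 66, 226, 559,991.56,  996]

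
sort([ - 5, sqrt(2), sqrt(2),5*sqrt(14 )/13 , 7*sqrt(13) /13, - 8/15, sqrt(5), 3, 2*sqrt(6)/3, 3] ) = [ - 5, - 8/15, sqrt(2 ), sqrt( 2),  5 *sqrt(14)/13,2 *sqrt(6 )/3, 7*sqrt(13)/13, sqrt( 5),  3,3]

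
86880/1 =86880 =86880.00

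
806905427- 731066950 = 75838477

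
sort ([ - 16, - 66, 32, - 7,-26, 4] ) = [ - 66,-26,-16, - 7,  4,  32] 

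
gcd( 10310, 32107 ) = 1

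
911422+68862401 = 69773823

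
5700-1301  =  4399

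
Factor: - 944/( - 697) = 2^4*17^ (- 1 )  *  41^( - 1)*59^1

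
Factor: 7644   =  2^2*3^1*7^2*13^1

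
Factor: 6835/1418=2^( - 1 )* 5^1*709^( - 1)*1367^1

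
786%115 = 96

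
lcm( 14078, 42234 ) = 42234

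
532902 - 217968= 314934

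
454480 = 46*9880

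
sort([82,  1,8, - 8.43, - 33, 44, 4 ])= [ - 33 , - 8.43, 1,4, 8,44, 82 ] 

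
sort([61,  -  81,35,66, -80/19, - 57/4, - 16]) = [ - 81, - 16, - 57/4, - 80/19,35, 61, 66 ]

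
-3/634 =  - 3/634  =  -  0.00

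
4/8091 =4/8091= 0.00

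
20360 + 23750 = 44110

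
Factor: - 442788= - 2^2*3^1*36899^1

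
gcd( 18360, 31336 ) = 8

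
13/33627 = 13/33627 = 0.00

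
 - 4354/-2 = 2177/1 = 2177.00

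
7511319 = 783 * 9593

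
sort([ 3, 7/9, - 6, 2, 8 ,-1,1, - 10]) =[ - 10, - 6, - 1  ,  7/9, 1,2, 3, 8 ] 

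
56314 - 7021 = 49293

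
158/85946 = 79/42973 = 0.00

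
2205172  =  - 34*( - 64858)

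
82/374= 41/187 = 0.22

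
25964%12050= 1864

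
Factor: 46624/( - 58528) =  - 47^1*59^(  -  1)=- 47/59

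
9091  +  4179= 13270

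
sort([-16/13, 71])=[ - 16/13, 71]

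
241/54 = 241/54 = 4.46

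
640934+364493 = 1005427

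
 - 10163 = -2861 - 7302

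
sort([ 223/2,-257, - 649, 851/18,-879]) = [-879, - 649 , - 257, 851/18, 223/2]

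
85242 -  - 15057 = 100299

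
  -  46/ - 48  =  23/24  =  0.96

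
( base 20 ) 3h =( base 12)65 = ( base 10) 77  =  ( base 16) 4D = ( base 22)3B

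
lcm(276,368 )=1104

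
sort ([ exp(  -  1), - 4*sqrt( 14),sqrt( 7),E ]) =[ - 4*sqrt( 14),exp( - 1),sqrt( 7),E] 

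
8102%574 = 66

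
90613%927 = 694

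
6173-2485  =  3688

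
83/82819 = 83/82819 = 0.00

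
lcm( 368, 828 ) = 3312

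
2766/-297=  - 922/99 = - 9.31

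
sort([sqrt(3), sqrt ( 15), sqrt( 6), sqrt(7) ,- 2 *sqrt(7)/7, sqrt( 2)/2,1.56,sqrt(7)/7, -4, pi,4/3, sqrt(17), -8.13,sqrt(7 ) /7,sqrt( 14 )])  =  [-8.13,-4, - 2*sqrt( 7)/7, sqrt ( 7)/7, sqrt( 7 ) /7, sqrt( 2)/2, 4/3, 1.56, sqrt( 3 ), sqrt( 6), sqrt(7), pi, sqrt( 14),sqrt( 15),sqrt( 17 ) ]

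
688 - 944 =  - 256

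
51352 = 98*524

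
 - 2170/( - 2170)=1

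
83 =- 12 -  -95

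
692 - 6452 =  - 5760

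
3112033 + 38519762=41631795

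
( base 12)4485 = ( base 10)7589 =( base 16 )1DA5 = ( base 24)D45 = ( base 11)577a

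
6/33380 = 3/16690= 0.00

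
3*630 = 1890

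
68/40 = 17/10 = 1.70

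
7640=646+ 6994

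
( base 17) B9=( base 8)304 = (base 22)8K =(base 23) 8C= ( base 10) 196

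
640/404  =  160/101 = 1.58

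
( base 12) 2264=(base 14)156C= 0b111011101100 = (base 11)2963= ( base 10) 3820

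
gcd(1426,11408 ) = 1426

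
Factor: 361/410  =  2^( - 1 )*5^(-1 )*19^2 * 41^(-1 )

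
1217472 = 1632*746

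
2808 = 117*24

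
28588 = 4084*7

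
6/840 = 1/140 = 0.01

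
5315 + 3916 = 9231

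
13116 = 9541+3575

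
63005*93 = 5859465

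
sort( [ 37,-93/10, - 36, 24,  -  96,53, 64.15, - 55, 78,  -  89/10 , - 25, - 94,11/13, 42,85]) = [ - 96, - 94 , - 55,  -  36, - 25, - 93/10, - 89/10, 11/13, 24, 37, 42, 53, 64.15,78, 85]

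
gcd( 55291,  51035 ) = 1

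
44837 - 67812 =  - 22975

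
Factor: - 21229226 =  - 2^1*17^1*41^1*97^1*157^1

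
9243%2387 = 2082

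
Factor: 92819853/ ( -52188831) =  - 10313317/5798759 = - 7^1*337^(-1 ) * 17207^(- 1)*1473331^1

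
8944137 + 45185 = 8989322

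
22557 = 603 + 21954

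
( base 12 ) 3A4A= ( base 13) 3070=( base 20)GE2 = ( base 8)15032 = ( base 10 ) 6682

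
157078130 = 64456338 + 92621792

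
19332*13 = 251316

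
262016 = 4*65504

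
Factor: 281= 281^1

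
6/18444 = 1/3074 = 0.00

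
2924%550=174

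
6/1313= 6/1313 =0.00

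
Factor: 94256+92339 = 5^1*67^1*557^1 = 186595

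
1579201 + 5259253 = 6838454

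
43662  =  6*7277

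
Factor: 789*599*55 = 3^1*5^1*11^1*263^1*599^1 = 25993605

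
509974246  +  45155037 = 555129283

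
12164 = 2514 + 9650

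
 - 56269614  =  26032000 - 82301614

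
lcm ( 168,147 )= 1176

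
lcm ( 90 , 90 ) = 90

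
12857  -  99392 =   -  86535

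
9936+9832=19768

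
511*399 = 203889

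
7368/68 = 108 + 6/17 = 108.35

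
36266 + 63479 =99745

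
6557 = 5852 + 705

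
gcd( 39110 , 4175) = 5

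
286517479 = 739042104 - 452524625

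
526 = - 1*( - 526)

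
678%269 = 140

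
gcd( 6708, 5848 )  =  172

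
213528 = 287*744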